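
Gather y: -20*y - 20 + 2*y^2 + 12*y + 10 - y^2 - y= y^2 - 9*y - 10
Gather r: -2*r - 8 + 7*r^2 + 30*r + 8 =7*r^2 + 28*r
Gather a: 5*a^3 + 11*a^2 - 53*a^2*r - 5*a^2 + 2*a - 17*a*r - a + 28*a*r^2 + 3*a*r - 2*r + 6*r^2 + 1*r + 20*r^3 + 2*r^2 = 5*a^3 + a^2*(6 - 53*r) + a*(28*r^2 - 14*r + 1) + 20*r^3 + 8*r^2 - r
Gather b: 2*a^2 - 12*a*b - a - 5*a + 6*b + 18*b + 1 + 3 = 2*a^2 - 6*a + b*(24 - 12*a) + 4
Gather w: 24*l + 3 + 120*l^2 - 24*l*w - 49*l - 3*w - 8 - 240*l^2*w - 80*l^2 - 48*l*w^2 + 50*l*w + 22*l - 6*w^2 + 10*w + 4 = 40*l^2 - 3*l + w^2*(-48*l - 6) + w*(-240*l^2 + 26*l + 7) - 1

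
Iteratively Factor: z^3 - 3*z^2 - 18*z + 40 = (z - 2)*(z^2 - z - 20) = (z - 2)*(z + 4)*(z - 5)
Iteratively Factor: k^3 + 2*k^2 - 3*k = (k)*(k^2 + 2*k - 3) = k*(k + 3)*(k - 1)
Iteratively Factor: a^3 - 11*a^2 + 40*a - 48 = (a - 4)*(a^2 - 7*a + 12) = (a - 4)^2*(a - 3)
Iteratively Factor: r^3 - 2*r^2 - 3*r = (r)*(r^2 - 2*r - 3) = r*(r - 3)*(r + 1)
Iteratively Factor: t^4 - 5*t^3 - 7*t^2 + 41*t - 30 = (t - 2)*(t^3 - 3*t^2 - 13*t + 15) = (t - 2)*(t - 1)*(t^2 - 2*t - 15) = (t - 5)*(t - 2)*(t - 1)*(t + 3)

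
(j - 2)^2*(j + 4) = j^3 - 12*j + 16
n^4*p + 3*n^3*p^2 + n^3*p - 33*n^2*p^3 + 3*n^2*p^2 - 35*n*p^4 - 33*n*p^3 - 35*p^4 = (n - 5*p)*(n + p)*(n + 7*p)*(n*p + p)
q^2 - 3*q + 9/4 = (q - 3/2)^2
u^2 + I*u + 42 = (u - 6*I)*(u + 7*I)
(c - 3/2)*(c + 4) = c^2 + 5*c/2 - 6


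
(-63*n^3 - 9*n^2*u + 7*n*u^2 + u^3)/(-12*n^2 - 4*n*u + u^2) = (63*n^3 + 9*n^2*u - 7*n*u^2 - u^3)/(12*n^2 + 4*n*u - u^2)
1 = 1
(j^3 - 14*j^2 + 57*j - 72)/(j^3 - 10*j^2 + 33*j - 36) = (j - 8)/(j - 4)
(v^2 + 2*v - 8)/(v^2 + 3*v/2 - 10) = 2*(v - 2)/(2*v - 5)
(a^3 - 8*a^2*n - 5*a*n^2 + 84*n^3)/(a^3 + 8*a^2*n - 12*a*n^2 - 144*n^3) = (a^2 - 4*a*n - 21*n^2)/(a^2 + 12*a*n + 36*n^2)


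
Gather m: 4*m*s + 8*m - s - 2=m*(4*s + 8) - s - 2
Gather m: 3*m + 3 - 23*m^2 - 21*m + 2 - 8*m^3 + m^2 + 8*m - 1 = -8*m^3 - 22*m^2 - 10*m + 4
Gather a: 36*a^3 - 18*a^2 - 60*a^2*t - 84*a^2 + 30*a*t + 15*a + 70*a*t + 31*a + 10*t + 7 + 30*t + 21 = 36*a^3 + a^2*(-60*t - 102) + a*(100*t + 46) + 40*t + 28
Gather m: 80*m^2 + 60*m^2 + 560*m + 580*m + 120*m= 140*m^2 + 1260*m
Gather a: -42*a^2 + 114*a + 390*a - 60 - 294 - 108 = -42*a^2 + 504*a - 462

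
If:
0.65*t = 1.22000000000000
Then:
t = 1.88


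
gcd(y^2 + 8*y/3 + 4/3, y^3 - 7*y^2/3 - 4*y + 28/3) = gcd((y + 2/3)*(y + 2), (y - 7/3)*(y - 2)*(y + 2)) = y + 2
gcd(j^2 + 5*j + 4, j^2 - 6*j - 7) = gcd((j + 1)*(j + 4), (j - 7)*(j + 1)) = j + 1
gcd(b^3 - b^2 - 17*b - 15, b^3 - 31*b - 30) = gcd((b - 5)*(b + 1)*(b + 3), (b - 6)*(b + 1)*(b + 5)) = b + 1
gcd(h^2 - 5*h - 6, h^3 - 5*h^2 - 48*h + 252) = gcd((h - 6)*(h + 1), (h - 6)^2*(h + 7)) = h - 6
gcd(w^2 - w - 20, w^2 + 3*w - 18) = 1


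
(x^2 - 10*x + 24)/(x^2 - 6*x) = (x - 4)/x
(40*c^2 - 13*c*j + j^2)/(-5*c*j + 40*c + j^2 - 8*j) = (-8*c + j)/(j - 8)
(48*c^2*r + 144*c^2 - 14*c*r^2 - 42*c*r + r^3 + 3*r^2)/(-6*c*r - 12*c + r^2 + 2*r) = (-8*c*r - 24*c + r^2 + 3*r)/(r + 2)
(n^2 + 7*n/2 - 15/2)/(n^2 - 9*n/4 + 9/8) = 4*(n + 5)/(4*n - 3)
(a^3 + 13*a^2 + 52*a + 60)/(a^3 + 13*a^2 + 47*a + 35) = (a^2 + 8*a + 12)/(a^2 + 8*a + 7)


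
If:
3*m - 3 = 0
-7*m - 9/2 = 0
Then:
No Solution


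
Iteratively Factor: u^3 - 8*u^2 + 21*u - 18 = (u - 3)*(u^2 - 5*u + 6) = (u - 3)^2*(u - 2)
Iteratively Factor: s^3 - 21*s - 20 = (s + 4)*(s^2 - 4*s - 5) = (s - 5)*(s + 4)*(s + 1)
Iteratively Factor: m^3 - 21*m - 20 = (m + 1)*(m^2 - m - 20) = (m - 5)*(m + 1)*(m + 4)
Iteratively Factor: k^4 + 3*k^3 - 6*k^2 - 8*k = (k)*(k^3 + 3*k^2 - 6*k - 8) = k*(k + 4)*(k^2 - k - 2) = k*(k - 2)*(k + 4)*(k + 1)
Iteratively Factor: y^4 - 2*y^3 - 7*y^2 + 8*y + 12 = (y - 3)*(y^3 + y^2 - 4*y - 4) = (y - 3)*(y - 2)*(y^2 + 3*y + 2) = (y - 3)*(y - 2)*(y + 2)*(y + 1)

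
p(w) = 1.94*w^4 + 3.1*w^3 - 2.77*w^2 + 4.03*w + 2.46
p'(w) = 7.76*w^3 + 9.3*w^2 - 5.54*w + 4.03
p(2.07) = 62.05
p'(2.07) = 101.24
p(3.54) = 424.19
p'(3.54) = 445.21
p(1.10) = 10.51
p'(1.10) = 19.52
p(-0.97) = -5.17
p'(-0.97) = 11.07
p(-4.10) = 273.92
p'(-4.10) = -351.75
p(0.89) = 7.26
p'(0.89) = 11.94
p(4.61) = 1142.09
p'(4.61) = 936.40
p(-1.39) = -9.58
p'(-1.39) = 8.86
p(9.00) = 14802.60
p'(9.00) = 6364.51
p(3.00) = 230.46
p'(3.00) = 280.63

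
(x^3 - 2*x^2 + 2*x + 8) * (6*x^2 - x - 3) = 6*x^5 - 13*x^4 + 11*x^3 + 52*x^2 - 14*x - 24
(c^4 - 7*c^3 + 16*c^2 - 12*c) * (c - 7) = c^5 - 14*c^4 + 65*c^3 - 124*c^2 + 84*c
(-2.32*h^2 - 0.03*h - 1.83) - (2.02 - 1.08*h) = -2.32*h^2 + 1.05*h - 3.85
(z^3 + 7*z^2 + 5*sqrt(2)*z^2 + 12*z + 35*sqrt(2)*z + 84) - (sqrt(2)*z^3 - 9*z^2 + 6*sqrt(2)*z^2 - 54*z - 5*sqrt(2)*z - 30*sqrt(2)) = -sqrt(2)*z^3 + z^3 - sqrt(2)*z^2 + 16*z^2 + 40*sqrt(2)*z + 66*z + 30*sqrt(2) + 84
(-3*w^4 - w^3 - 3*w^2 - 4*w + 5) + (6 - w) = -3*w^4 - w^3 - 3*w^2 - 5*w + 11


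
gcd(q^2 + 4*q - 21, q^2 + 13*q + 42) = q + 7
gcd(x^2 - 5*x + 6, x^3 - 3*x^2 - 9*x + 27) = x - 3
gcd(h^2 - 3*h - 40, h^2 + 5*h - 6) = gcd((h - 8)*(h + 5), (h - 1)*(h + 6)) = 1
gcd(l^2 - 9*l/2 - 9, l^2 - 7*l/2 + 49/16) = 1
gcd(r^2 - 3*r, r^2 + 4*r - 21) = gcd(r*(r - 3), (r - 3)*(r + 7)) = r - 3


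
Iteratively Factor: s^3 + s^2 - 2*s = (s - 1)*(s^2 + 2*s) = (s - 1)*(s + 2)*(s)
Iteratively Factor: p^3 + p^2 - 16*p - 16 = (p - 4)*(p^2 + 5*p + 4) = (p - 4)*(p + 1)*(p + 4)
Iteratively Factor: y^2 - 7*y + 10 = (y - 2)*(y - 5)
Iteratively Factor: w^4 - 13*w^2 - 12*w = (w + 1)*(w^3 - w^2 - 12*w) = w*(w + 1)*(w^2 - w - 12) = w*(w - 4)*(w + 1)*(w + 3)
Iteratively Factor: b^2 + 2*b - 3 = (b - 1)*(b + 3)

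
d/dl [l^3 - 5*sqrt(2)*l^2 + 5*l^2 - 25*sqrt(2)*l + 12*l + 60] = 3*l^2 - 10*sqrt(2)*l + 10*l - 25*sqrt(2) + 12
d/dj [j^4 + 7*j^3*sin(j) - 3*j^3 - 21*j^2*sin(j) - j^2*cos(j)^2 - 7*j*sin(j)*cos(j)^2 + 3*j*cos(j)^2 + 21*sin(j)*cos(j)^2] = 7*j^3*cos(j) + 4*j^3 + j^2*sin(2*j) - 21*sqrt(2)*j^2*cos(j + pi/4) - 9*j^2 - 42*j*sin(j) - 3*j*sin(2*j) - 7*j*cos(j)/4 - j*cos(2*j) - 21*j*cos(3*j)/4 - j - 7*sin(j)/4 - 7*sin(3*j)/4 + 21*cos(j)/4 + 3*cos(2*j)/2 + 63*cos(3*j)/4 + 3/2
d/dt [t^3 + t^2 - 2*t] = 3*t^2 + 2*t - 2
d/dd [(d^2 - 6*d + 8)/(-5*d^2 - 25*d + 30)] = (-11*d^2 + 28*d + 4)/(5*(d^4 + 10*d^3 + 13*d^2 - 60*d + 36))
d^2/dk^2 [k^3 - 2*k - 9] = 6*k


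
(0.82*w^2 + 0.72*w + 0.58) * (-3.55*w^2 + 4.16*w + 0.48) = -2.911*w^4 + 0.8552*w^3 + 1.3298*w^2 + 2.7584*w + 0.2784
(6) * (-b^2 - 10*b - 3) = -6*b^2 - 60*b - 18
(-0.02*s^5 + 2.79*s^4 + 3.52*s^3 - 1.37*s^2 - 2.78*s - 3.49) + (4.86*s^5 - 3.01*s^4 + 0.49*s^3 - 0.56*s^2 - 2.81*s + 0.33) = 4.84*s^5 - 0.22*s^4 + 4.01*s^3 - 1.93*s^2 - 5.59*s - 3.16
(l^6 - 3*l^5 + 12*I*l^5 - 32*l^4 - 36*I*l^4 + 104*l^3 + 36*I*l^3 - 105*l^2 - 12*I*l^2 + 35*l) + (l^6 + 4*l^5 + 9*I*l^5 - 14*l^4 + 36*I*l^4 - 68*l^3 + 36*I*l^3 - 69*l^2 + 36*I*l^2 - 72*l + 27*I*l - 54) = 2*l^6 + l^5 + 21*I*l^5 - 46*l^4 + 36*l^3 + 72*I*l^3 - 174*l^2 + 24*I*l^2 - 37*l + 27*I*l - 54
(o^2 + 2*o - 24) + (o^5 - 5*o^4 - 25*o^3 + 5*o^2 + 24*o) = o^5 - 5*o^4 - 25*o^3 + 6*o^2 + 26*o - 24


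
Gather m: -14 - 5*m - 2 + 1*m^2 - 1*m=m^2 - 6*m - 16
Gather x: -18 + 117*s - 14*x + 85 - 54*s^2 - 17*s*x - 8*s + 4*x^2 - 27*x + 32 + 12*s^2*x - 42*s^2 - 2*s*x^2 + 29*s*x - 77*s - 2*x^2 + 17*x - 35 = -96*s^2 + 32*s + x^2*(2 - 2*s) + x*(12*s^2 + 12*s - 24) + 64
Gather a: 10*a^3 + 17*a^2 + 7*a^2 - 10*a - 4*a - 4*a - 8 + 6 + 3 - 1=10*a^3 + 24*a^2 - 18*a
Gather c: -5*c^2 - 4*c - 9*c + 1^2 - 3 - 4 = -5*c^2 - 13*c - 6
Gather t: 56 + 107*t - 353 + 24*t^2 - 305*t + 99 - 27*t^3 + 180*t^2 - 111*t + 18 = -27*t^3 + 204*t^2 - 309*t - 180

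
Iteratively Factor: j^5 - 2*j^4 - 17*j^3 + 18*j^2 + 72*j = (j + 2)*(j^4 - 4*j^3 - 9*j^2 + 36*j) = (j + 2)*(j + 3)*(j^3 - 7*j^2 + 12*j) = (j - 3)*(j + 2)*(j + 3)*(j^2 - 4*j) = (j - 4)*(j - 3)*(j + 2)*(j + 3)*(j)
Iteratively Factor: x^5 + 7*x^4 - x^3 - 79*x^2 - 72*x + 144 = (x + 4)*(x^4 + 3*x^3 - 13*x^2 - 27*x + 36) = (x + 4)^2*(x^3 - x^2 - 9*x + 9) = (x - 3)*(x + 4)^2*(x^2 + 2*x - 3) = (x - 3)*(x - 1)*(x + 4)^2*(x + 3)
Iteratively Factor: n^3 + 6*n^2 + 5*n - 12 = (n + 4)*(n^2 + 2*n - 3) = (n - 1)*(n + 4)*(n + 3)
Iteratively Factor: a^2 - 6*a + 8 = (a - 2)*(a - 4)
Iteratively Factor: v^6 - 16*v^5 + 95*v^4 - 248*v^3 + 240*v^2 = (v - 3)*(v^5 - 13*v^4 + 56*v^3 - 80*v^2) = (v - 4)*(v - 3)*(v^4 - 9*v^3 + 20*v^2) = v*(v - 4)*(v - 3)*(v^3 - 9*v^2 + 20*v) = v*(v - 5)*(v - 4)*(v - 3)*(v^2 - 4*v) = v^2*(v - 5)*(v - 4)*(v - 3)*(v - 4)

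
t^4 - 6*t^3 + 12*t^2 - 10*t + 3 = (t - 3)*(t - 1)^3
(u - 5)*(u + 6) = u^2 + u - 30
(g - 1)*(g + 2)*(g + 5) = g^3 + 6*g^2 + 3*g - 10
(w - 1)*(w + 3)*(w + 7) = w^3 + 9*w^2 + 11*w - 21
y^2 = y^2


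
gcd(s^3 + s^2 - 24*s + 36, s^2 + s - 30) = s + 6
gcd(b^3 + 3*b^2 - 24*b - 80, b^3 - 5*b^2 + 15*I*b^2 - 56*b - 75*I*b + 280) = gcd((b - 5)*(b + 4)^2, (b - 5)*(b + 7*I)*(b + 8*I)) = b - 5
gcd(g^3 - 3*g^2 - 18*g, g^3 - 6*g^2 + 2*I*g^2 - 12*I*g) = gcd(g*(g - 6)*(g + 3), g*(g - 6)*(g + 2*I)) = g^2 - 6*g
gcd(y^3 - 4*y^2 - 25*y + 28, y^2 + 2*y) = 1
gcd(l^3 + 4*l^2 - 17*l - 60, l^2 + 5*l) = l + 5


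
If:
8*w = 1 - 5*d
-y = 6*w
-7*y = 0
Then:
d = 1/5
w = 0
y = 0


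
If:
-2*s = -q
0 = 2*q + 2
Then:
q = -1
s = -1/2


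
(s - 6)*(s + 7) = s^2 + s - 42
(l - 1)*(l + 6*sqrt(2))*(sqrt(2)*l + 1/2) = sqrt(2)*l^3 - sqrt(2)*l^2 + 25*l^2/2 - 25*l/2 + 3*sqrt(2)*l - 3*sqrt(2)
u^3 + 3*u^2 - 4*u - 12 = (u - 2)*(u + 2)*(u + 3)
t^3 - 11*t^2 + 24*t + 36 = (t - 6)^2*(t + 1)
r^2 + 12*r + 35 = (r + 5)*(r + 7)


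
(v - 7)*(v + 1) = v^2 - 6*v - 7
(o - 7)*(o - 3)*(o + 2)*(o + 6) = o^4 - 2*o^3 - 47*o^2 + 48*o + 252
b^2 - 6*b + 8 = (b - 4)*(b - 2)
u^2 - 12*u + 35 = (u - 7)*(u - 5)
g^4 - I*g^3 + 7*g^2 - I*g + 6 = (g - 3*I)*(g - I)*(g + I)*(g + 2*I)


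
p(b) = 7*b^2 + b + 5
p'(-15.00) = -209.00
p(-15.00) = 1565.00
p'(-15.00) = -209.00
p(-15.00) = 1565.00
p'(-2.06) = -27.84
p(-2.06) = 32.65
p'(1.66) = 24.24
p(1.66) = 25.95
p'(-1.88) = -25.32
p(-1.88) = 27.86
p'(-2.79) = -38.06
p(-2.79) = 56.70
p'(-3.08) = -42.12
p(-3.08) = 68.32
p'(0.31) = 5.34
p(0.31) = 5.98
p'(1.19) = 17.66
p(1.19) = 16.10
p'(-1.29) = -17.06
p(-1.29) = 15.36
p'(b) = 14*b + 1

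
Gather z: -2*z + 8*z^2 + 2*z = 8*z^2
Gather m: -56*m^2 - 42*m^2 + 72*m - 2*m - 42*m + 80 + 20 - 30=-98*m^2 + 28*m + 70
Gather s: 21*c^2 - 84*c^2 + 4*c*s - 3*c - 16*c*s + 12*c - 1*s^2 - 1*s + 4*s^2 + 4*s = -63*c^2 + 9*c + 3*s^2 + s*(3 - 12*c)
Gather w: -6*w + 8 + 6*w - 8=0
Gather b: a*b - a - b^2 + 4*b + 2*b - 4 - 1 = -a - b^2 + b*(a + 6) - 5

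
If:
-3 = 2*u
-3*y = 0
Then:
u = -3/2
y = 0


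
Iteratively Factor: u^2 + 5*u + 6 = (u + 2)*(u + 3)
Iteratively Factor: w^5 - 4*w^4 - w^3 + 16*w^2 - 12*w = (w - 1)*(w^4 - 3*w^3 - 4*w^2 + 12*w) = (w - 1)*(w + 2)*(w^3 - 5*w^2 + 6*w) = w*(w - 1)*(w + 2)*(w^2 - 5*w + 6) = w*(w - 2)*(w - 1)*(w + 2)*(w - 3)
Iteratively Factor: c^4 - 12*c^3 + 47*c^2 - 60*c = (c - 4)*(c^3 - 8*c^2 + 15*c) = (c - 5)*(c - 4)*(c^2 - 3*c) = (c - 5)*(c - 4)*(c - 3)*(c)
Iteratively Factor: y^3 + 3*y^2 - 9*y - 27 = (y + 3)*(y^2 - 9) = (y + 3)^2*(y - 3)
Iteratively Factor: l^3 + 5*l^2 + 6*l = (l + 2)*(l^2 + 3*l) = l*(l + 2)*(l + 3)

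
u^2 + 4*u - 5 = (u - 1)*(u + 5)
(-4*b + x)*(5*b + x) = -20*b^2 + b*x + x^2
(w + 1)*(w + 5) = w^2 + 6*w + 5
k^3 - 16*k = k*(k - 4)*(k + 4)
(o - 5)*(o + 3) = o^2 - 2*o - 15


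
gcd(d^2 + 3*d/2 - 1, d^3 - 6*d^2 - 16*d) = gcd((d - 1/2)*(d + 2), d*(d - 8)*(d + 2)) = d + 2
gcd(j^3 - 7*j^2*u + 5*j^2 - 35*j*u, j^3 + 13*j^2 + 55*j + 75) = j + 5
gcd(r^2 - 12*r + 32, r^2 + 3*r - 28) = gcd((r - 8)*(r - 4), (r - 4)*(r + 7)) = r - 4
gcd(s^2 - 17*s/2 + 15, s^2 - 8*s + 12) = s - 6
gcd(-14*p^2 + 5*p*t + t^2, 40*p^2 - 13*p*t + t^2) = 1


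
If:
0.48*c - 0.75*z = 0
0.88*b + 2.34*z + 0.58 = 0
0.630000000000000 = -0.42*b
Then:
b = -1.50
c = 0.49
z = 0.32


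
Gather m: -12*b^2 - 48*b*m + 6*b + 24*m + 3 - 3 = -12*b^2 + 6*b + m*(24 - 48*b)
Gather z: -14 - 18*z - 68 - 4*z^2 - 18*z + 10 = -4*z^2 - 36*z - 72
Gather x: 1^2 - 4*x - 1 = -4*x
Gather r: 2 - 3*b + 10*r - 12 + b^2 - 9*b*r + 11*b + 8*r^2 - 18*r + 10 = b^2 + 8*b + 8*r^2 + r*(-9*b - 8)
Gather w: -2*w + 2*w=0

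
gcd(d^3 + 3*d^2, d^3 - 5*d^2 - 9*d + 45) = d + 3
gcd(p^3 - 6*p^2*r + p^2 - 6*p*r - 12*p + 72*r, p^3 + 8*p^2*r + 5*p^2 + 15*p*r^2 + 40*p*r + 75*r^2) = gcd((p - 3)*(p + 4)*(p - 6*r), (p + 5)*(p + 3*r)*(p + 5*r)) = 1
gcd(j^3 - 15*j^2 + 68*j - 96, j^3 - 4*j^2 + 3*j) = j - 3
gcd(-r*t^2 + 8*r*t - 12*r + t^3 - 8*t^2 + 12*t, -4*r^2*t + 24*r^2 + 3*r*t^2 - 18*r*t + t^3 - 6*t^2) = r*t - 6*r - t^2 + 6*t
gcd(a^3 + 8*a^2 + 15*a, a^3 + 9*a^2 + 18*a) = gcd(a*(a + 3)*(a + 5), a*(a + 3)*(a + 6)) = a^2 + 3*a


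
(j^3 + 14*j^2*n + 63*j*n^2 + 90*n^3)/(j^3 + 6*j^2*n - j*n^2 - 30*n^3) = (j + 6*n)/(j - 2*n)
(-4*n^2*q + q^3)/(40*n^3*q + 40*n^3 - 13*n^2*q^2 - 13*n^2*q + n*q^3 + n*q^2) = q*(-4*n^2 + q^2)/(n*(40*n^2*q + 40*n^2 - 13*n*q^2 - 13*n*q + q^3 + q^2))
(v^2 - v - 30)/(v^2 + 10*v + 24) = (v^2 - v - 30)/(v^2 + 10*v + 24)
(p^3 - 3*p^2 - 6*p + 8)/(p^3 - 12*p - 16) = (p - 1)/(p + 2)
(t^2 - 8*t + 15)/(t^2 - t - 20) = (t - 3)/(t + 4)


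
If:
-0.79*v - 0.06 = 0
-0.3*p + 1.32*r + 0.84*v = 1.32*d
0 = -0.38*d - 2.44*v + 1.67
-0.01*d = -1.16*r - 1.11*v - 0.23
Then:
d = 4.88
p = -22.06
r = -0.08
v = -0.08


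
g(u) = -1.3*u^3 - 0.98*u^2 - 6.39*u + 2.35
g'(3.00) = -47.37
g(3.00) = -60.74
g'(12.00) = -591.51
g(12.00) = -2461.85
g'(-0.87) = -7.64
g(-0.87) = 8.02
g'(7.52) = -241.68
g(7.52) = -653.96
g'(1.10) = -13.26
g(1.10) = -7.60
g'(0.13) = -6.71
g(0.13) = 1.50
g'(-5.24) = -103.20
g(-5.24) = 195.97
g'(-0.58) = -6.57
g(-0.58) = 5.98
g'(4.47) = -93.08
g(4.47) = -161.90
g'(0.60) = -8.97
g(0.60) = -2.12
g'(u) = -3.9*u^2 - 1.96*u - 6.39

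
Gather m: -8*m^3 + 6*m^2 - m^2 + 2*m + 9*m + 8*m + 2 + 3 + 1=-8*m^3 + 5*m^2 + 19*m + 6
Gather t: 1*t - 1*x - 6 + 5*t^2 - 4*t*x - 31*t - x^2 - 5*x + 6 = 5*t^2 + t*(-4*x - 30) - x^2 - 6*x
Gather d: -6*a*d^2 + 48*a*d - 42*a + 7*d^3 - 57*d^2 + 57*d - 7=-42*a + 7*d^3 + d^2*(-6*a - 57) + d*(48*a + 57) - 7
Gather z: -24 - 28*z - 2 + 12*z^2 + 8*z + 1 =12*z^2 - 20*z - 25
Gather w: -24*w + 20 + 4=24 - 24*w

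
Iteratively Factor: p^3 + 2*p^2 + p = (p + 1)*(p^2 + p) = p*(p + 1)*(p + 1)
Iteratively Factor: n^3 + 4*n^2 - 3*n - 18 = (n - 2)*(n^2 + 6*n + 9) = (n - 2)*(n + 3)*(n + 3)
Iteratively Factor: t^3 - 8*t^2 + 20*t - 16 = (t - 2)*(t^2 - 6*t + 8) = (t - 4)*(t - 2)*(t - 2)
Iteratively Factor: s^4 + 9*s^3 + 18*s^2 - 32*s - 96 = (s + 4)*(s^3 + 5*s^2 - 2*s - 24) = (s + 3)*(s + 4)*(s^2 + 2*s - 8) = (s + 3)*(s + 4)^2*(s - 2)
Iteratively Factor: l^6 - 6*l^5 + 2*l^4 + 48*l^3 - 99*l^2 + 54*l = (l)*(l^5 - 6*l^4 + 2*l^3 + 48*l^2 - 99*l + 54) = l*(l + 3)*(l^4 - 9*l^3 + 29*l^2 - 39*l + 18) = l*(l - 3)*(l + 3)*(l^3 - 6*l^2 + 11*l - 6) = l*(l - 3)^2*(l + 3)*(l^2 - 3*l + 2) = l*(l - 3)^2*(l - 1)*(l + 3)*(l - 2)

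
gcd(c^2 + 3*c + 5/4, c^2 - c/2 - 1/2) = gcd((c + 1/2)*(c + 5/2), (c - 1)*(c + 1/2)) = c + 1/2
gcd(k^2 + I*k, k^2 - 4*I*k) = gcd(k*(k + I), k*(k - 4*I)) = k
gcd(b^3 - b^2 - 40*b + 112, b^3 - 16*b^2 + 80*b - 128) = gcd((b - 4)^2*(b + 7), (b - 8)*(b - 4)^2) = b^2 - 8*b + 16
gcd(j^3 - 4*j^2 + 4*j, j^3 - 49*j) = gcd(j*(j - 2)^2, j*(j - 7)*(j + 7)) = j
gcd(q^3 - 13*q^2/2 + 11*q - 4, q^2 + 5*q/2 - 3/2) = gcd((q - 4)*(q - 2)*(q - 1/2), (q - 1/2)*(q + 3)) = q - 1/2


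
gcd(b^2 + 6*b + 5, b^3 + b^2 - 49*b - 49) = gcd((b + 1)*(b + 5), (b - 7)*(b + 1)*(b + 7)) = b + 1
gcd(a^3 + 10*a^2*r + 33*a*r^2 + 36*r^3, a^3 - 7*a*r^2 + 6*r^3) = a + 3*r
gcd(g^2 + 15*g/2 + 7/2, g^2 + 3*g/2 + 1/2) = g + 1/2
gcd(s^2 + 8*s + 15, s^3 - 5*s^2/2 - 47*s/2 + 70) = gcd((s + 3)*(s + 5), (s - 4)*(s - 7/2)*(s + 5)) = s + 5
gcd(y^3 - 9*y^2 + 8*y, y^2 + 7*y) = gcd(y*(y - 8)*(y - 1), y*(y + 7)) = y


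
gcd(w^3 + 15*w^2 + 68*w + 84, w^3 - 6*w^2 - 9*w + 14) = w + 2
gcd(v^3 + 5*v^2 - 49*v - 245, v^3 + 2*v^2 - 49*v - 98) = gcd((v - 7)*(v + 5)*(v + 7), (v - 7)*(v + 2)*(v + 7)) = v^2 - 49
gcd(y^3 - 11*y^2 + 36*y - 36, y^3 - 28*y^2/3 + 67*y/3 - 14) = y - 6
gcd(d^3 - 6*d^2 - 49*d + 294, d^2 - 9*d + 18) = d - 6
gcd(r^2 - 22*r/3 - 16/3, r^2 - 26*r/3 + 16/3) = r - 8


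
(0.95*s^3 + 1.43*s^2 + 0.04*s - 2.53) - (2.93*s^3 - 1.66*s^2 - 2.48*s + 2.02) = -1.98*s^3 + 3.09*s^2 + 2.52*s - 4.55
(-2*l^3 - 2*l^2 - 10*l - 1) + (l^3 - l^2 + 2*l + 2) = -l^3 - 3*l^2 - 8*l + 1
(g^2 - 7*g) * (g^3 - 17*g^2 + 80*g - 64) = g^5 - 24*g^4 + 199*g^3 - 624*g^2 + 448*g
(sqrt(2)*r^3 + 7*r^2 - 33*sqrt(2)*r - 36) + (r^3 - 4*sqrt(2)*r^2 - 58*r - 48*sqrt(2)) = r^3 + sqrt(2)*r^3 - 4*sqrt(2)*r^2 + 7*r^2 - 58*r - 33*sqrt(2)*r - 48*sqrt(2) - 36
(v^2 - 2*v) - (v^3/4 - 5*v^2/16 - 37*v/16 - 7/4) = -v^3/4 + 21*v^2/16 + 5*v/16 + 7/4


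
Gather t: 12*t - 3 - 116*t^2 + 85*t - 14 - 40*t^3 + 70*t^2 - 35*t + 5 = -40*t^3 - 46*t^2 + 62*t - 12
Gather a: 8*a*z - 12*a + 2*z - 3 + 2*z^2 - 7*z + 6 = a*(8*z - 12) + 2*z^2 - 5*z + 3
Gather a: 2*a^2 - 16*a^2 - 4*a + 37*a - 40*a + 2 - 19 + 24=-14*a^2 - 7*a + 7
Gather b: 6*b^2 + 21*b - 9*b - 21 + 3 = 6*b^2 + 12*b - 18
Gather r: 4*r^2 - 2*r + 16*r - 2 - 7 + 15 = 4*r^2 + 14*r + 6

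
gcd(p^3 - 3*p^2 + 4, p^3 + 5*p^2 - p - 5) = p + 1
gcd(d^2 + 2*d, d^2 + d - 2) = d + 2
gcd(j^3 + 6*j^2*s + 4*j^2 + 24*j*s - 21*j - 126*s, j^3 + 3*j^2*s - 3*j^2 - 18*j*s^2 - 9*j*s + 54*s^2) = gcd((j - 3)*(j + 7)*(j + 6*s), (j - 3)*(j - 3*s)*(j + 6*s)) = j^2 + 6*j*s - 3*j - 18*s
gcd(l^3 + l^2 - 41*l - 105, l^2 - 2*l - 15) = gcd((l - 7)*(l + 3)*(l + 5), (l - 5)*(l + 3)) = l + 3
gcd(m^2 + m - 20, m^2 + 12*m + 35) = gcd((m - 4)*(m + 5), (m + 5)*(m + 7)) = m + 5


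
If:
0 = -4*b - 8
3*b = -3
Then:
No Solution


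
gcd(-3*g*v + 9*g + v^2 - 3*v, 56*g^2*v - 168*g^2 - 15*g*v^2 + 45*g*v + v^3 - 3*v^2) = v - 3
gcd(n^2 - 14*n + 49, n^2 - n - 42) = n - 7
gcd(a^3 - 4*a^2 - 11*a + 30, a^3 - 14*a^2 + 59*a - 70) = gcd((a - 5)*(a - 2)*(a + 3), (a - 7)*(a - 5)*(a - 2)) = a^2 - 7*a + 10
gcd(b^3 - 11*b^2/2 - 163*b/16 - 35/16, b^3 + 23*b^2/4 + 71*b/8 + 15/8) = b + 1/4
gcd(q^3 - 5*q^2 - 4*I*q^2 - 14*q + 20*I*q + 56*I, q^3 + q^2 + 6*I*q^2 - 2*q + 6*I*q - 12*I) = q + 2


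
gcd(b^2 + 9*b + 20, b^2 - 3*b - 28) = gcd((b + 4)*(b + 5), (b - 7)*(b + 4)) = b + 4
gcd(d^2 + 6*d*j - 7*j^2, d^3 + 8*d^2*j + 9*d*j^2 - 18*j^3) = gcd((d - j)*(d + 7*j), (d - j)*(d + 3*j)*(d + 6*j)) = d - j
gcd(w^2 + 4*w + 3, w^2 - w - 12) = w + 3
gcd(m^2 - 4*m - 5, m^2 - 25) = m - 5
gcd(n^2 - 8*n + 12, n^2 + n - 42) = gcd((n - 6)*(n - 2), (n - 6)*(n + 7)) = n - 6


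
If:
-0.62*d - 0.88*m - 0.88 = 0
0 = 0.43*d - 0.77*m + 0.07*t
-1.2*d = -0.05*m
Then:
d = -0.04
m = -0.97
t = -10.44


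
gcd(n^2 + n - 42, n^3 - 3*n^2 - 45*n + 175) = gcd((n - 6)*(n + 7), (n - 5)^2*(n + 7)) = n + 7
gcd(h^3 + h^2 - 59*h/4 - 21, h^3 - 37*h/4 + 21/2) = h + 7/2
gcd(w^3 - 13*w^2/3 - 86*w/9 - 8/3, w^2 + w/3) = w + 1/3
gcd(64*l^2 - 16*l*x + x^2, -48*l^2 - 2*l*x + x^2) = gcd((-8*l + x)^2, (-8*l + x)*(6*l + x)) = -8*l + x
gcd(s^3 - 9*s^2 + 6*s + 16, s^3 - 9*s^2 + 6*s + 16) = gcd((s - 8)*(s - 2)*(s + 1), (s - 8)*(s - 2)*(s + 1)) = s^3 - 9*s^2 + 6*s + 16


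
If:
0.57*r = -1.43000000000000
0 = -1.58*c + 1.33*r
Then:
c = -2.11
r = -2.51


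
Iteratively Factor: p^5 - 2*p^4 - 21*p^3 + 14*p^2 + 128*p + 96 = (p + 2)*(p^4 - 4*p^3 - 13*p^2 + 40*p + 48) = (p - 4)*(p + 2)*(p^3 - 13*p - 12) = (p - 4)*(p + 1)*(p + 2)*(p^2 - p - 12) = (p - 4)^2*(p + 1)*(p + 2)*(p + 3)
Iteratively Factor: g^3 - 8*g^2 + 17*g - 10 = (g - 5)*(g^2 - 3*g + 2) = (g - 5)*(g - 1)*(g - 2)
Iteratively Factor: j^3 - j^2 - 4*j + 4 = (j + 2)*(j^2 - 3*j + 2) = (j - 2)*(j + 2)*(j - 1)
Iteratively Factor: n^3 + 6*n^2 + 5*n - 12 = (n + 4)*(n^2 + 2*n - 3) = (n - 1)*(n + 4)*(n + 3)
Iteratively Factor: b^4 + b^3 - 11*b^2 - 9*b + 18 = (b - 1)*(b^3 + 2*b^2 - 9*b - 18) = (b - 1)*(b + 2)*(b^2 - 9) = (b - 3)*(b - 1)*(b + 2)*(b + 3)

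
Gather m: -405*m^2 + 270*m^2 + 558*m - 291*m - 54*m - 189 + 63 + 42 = -135*m^2 + 213*m - 84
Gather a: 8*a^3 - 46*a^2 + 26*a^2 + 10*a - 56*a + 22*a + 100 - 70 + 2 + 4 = 8*a^3 - 20*a^2 - 24*a + 36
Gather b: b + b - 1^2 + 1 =2*b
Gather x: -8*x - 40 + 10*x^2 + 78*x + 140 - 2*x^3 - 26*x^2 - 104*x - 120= -2*x^3 - 16*x^2 - 34*x - 20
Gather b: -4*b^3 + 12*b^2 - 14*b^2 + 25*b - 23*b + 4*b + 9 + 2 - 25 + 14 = -4*b^3 - 2*b^2 + 6*b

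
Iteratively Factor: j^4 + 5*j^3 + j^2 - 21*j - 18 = (j + 3)*(j^3 + 2*j^2 - 5*j - 6) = (j + 1)*(j + 3)*(j^2 + j - 6) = (j - 2)*(j + 1)*(j + 3)*(j + 3)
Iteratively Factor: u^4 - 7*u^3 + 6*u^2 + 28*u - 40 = (u - 2)*(u^3 - 5*u^2 - 4*u + 20) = (u - 2)^2*(u^2 - 3*u - 10) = (u - 2)^2*(u + 2)*(u - 5)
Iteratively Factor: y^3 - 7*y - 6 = (y + 2)*(y^2 - 2*y - 3) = (y + 1)*(y + 2)*(y - 3)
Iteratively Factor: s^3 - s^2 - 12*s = (s + 3)*(s^2 - 4*s) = (s - 4)*(s + 3)*(s)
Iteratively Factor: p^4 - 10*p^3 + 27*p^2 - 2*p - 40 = (p - 2)*(p^3 - 8*p^2 + 11*p + 20) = (p - 5)*(p - 2)*(p^2 - 3*p - 4) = (p - 5)*(p - 2)*(p + 1)*(p - 4)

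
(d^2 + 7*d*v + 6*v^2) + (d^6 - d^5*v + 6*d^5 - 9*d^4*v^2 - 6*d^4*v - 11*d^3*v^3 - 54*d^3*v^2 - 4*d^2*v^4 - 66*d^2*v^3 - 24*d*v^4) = d^6 - d^5*v + 6*d^5 - 9*d^4*v^2 - 6*d^4*v - 11*d^3*v^3 - 54*d^3*v^2 - 4*d^2*v^4 - 66*d^2*v^3 + d^2 - 24*d*v^4 + 7*d*v + 6*v^2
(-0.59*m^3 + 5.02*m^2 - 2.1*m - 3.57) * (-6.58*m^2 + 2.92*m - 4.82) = 3.8822*m^5 - 34.7544*m^4 + 31.3202*m^3 - 6.8378*m^2 - 0.302399999999997*m + 17.2074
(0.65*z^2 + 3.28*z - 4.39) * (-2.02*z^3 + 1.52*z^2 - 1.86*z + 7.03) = -1.313*z^5 - 5.6376*z^4 + 12.6444*z^3 - 8.2041*z^2 + 31.2238*z - 30.8617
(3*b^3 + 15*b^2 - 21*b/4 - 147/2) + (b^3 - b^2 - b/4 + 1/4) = 4*b^3 + 14*b^2 - 11*b/2 - 293/4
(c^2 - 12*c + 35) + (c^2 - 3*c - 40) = 2*c^2 - 15*c - 5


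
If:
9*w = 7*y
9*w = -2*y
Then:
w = 0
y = 0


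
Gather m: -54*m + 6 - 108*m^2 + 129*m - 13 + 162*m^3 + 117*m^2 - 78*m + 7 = 162*m^3 + 9*m^2 - 3*m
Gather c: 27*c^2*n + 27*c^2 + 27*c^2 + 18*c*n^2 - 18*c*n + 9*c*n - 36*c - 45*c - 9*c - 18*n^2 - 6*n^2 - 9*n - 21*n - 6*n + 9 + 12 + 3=c^2*(27*n + 54) + c*(18*n^2 - 9*n - 90) - 24*n^2 - 36*n + 24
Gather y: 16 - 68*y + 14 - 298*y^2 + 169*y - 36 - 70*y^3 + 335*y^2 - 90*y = -70*y^3 + 37*y^2 + 11*y - 6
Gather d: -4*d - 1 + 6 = 5 - 4*d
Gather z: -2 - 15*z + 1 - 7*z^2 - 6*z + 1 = -7*z^2 - 21*z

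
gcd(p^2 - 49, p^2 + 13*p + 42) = p + 7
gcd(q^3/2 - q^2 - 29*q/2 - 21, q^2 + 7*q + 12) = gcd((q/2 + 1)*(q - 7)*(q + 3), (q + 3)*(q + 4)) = q + 3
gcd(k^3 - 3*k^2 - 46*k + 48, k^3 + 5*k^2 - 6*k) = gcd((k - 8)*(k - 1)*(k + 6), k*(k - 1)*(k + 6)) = k^2 + 5*k - 6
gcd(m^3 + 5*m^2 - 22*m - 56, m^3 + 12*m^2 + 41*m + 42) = m^2 + 9*m + 14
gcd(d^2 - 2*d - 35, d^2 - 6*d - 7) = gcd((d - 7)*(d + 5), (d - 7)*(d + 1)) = d - 7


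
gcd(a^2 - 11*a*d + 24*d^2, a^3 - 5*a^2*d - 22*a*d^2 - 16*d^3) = a - 8*d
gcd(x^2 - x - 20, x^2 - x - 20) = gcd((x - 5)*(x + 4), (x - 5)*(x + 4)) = x^2 - x - 20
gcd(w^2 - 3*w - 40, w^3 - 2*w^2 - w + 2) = 1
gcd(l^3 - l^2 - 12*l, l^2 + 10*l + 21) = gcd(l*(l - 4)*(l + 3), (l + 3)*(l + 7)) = l + 3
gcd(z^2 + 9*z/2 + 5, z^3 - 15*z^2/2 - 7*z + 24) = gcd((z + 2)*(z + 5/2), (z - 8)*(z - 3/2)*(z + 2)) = z + 2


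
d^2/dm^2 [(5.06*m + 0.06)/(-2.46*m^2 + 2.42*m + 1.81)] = ((4.92*m - 2.42)*(5.06*m + 0.06)*(9.84*m - 4.84) + (74.6856*m - 24.1952)*(-2.46*m^2 + 2.42*m + 1.81))/(-2.46*m^2 + 2.42*m + 1.81)^3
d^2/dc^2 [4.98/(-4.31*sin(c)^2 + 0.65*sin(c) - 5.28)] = (370.035912*sin(c)^4 - 41.85441*sin(c)^3 - 1006.265274*sin(c)^2 + 100.80018*sin(c) + 222.449628)/(4.31*sin(c)^2 - 0.65*sin(c) + 5.28)^3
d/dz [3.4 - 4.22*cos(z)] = 4.22*sin(z)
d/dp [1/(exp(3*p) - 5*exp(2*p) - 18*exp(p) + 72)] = (-3*exp(2*p) + 10*exp(p) + 18)*exp(p)/(exp(3*p) - 5*exp(2*p) - 18*exp(p) + 72)^2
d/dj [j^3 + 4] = 3*j^2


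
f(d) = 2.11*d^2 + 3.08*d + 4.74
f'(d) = 4.22*d + 3.08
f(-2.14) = 7.81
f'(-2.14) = -5.95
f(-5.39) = 49.44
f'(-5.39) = -19.67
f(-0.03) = 4.65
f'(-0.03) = 2.95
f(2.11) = 20.63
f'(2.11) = 11.98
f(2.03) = 19.69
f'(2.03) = 11.65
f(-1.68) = 5.52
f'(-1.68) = -4.01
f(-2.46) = 9.93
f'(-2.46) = -7.30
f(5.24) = 78.81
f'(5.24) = 25.19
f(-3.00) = 14.49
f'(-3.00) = -9.58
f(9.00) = 203.37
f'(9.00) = 41.06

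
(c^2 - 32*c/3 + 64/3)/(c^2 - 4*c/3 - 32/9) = 3*(c - 8)/(3*c + 4)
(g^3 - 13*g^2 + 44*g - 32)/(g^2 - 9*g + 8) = g - 4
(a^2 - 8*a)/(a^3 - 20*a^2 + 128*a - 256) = a/(a^2 - 12*a + 32)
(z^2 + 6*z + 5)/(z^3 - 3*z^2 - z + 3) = (z + 5)/(z^2 - 4*z + 3)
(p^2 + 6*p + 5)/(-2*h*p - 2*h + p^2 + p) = (p + 5)/(-2*h + p)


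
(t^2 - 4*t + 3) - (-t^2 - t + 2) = 2*t^2 - 3*t + 1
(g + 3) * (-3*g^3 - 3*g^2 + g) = -3*g^4 - 12*g^3 - 8*g^2 + 3*g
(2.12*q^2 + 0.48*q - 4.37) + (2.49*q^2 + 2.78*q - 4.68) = 4.61*q^2 + 3.26*q - 9.05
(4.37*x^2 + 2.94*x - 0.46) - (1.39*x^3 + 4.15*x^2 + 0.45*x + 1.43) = -1.39*x^3 + 0.22*x^2 + 2.49*x - 1.89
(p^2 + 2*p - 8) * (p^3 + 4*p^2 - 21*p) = p^5 + 6*p^4 - 21*p^3 - 74*p^2 + 168*p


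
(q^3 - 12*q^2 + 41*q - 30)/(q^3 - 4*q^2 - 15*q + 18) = (q - 5)/(q + 3)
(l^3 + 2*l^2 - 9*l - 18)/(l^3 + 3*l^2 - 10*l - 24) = (l + 3)/(l + 4)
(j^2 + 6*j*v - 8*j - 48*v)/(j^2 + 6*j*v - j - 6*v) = (j - 8)/(j - 1)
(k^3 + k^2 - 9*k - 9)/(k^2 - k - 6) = (k^2 + 4*k + 3)/(k + 2)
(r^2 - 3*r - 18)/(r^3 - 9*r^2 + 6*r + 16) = (r^2 - 3*r - 18)/(r^3 - 9*r^2 + 6*r + 16)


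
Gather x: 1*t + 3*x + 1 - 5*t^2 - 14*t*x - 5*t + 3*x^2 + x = -5*t^2 - 4*t + 3*x^2 + x*(4 - 14*t) + 1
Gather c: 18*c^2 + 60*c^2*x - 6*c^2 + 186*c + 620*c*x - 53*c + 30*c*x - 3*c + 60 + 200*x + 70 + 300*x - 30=c^2*(60*x + 12) + c*(650*x + 130) + 500*x + 100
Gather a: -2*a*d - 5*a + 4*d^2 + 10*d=a*(-2*d - 5) + 4*d^2 + 10*d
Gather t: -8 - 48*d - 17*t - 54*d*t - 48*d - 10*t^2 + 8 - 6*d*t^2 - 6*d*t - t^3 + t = -96*d - t^3 + t^2*(-6*d - 10) + t*(-60*d - 16)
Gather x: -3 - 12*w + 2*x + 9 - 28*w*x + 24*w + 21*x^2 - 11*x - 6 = 12*w + 21*x^2 + x*(-28*w - 9)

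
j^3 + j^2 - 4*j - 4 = (j - 2)*(j + 1)*(j + 2)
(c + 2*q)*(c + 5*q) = c^2 + 7*c*q + 10*q^2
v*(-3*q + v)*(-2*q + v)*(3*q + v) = 18*q^3*v - 9*q^2*v^2 - 2*q*v^3 + v^4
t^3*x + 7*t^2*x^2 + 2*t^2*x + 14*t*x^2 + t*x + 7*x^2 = (t + 1)*(t + 7*x)*(t*x + x)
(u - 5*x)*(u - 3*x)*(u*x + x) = u^3*x - 8*u^2*x^2 + u^2*x + 15*u*x^3 - 8*u*x^2 + 15*x^3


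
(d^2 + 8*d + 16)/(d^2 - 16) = (d + 4)/(d - 4)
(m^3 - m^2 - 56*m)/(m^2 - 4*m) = (m^2 - m - 56)/(m - 4)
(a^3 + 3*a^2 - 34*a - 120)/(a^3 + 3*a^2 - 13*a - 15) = (a^2 - 2*a - 24)/(a^2 - 2*a - 3)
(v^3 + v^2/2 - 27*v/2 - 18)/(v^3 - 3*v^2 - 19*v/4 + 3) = 2*(v + 3)/(2*v - 1)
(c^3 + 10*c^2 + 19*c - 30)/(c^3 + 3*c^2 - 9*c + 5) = (c + 6)/(c - 1)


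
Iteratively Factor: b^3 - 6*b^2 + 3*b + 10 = (b - 2)*(b^2 - 4*b - 5) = (b - 5)*(b - 2)*(b + 1)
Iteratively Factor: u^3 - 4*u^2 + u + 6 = (u - 2)*(u^2 - 2*u - 3) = (u - 2)*(u + 1)*(u - 3)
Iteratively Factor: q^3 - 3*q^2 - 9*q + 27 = (q + 3)*(q^2 - 6*q + 9) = (q - 3)*(q + 3)*(q - 3)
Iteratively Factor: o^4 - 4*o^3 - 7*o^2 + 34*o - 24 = (o - 4)*(o^3 - 7*o + 6) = (o - 4)*(o - 1)*(o^2 + o - 6) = (o - 4)*(o - 1)*(o + 3)*(o - 2)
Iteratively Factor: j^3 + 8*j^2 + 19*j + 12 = (j + 3)*(j^2 + 5*j + 4) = (j + 1)*(j + 3)*(j + 4)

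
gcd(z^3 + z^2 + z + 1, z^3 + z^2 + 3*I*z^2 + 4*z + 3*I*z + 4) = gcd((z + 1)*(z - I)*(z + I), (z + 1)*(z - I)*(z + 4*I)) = z^2 + z*(1 - I) - I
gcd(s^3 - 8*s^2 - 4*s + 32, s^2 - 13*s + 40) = s - 8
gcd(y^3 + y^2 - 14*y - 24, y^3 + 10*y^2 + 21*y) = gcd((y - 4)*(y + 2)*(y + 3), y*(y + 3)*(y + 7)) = y + 3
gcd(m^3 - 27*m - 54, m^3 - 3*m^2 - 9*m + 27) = m + 3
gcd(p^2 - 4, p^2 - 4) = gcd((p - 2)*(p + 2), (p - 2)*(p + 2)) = p^2 - 4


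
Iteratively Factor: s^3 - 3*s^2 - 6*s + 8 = (s - 1)*(s^2 - 2*s - 8) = (s - 1)*(s + 2)*(s - 4)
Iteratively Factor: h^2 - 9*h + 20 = (h - 4)*(h - 5)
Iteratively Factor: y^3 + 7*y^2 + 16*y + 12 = (y + 2)*(y^2 + 5*y + 6) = (y + 2)*(y + 3)*(y + 2)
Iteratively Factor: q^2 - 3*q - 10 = (q + 2)*(q - 5)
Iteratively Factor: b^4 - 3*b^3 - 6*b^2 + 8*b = (b)*(b^3 - 3*b^2 - 6*b + 8) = b*(b - 4)*(b^2 + b - 2) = b*(b - 4)*(b - 1)*(b + 2)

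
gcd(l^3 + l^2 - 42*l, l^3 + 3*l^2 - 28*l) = l^2 + 7*l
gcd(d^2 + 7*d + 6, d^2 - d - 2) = d + 1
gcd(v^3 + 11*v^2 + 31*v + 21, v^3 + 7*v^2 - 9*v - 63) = v^2 + 10*v + 21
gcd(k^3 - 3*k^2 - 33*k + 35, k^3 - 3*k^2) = 1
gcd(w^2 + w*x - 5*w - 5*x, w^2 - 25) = w - 5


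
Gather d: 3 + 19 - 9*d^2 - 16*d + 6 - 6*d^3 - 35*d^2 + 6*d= -6*d^3 - 44*d^2 - 10*d + 28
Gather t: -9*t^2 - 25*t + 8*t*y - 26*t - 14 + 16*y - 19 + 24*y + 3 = -9*t^2 + t*(8*y - 51) + 40*y - 30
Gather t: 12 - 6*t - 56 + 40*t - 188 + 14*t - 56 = 48*t - 288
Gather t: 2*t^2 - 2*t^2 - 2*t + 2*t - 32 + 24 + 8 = 0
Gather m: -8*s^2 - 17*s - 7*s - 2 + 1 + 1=-8*s^2 - 24*s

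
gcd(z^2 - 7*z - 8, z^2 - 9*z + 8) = z - 8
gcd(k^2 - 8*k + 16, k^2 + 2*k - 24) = k - 4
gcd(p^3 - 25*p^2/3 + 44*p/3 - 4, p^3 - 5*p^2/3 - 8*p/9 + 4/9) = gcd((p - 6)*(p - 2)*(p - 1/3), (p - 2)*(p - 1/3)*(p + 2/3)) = p^2 - 7*p/3 + 2/3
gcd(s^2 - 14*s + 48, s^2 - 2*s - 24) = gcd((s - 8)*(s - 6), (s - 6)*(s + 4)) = s - 6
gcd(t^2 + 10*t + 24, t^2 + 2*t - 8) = t + 4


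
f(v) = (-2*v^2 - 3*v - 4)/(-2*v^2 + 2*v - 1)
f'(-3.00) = -0.07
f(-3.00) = 0.52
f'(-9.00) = -0.02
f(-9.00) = 0.77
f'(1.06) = -10.20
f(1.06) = 8.36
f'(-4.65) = -0.05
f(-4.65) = 0.62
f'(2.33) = -1.38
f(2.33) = 3.04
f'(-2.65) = -0.07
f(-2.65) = 0.50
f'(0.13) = 15.48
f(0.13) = 5.72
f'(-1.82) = -0.00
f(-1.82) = 0.46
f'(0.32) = 19.24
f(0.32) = 9.14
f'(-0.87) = 0.77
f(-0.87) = 0.68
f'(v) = (-4*v - 3)/(-2*v^2 + 2*v - 1) + (4*v - 2)*(-2*v^2 - 3*v - 4)/(-2*v^2 + 2*v - 1)^2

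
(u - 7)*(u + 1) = u^2 - 6*u - 7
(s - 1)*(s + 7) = s^2 + 6*s - 7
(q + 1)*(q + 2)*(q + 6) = q^3 + 9*q^2 + 20*q + 12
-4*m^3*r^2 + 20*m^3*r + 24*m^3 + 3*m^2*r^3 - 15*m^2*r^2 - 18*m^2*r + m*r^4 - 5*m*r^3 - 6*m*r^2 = (-m + r)*(4*m + r)*(r - 6)*(m*r + m)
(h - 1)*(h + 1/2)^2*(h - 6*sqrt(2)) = h^4 - 6*sqrt(2)*h^3 - 3*h^2/4 - h/4 + 9*sqrt(2)*h/2 + 3*sqrt(2)/2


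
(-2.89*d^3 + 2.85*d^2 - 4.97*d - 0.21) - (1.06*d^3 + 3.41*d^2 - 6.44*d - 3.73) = -3.95*d^3 - 0.56*d^2 + 1.47*d + 3.52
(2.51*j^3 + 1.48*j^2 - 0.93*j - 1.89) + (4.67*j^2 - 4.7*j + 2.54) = 2.51*j^3 + 6.15*j^2 - 5.63*j + 0.65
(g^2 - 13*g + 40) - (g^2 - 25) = 65 - 13*g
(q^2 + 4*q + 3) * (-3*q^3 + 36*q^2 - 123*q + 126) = -3*q^5 + 24*q^4 + 12*q^3 - 258*q^2 + 135*q + 378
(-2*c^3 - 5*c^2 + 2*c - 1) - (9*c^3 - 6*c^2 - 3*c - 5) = -11*c^3 + c^2 + 5*c + 4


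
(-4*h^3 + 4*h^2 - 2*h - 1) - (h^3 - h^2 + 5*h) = -5*h^3 + 5*h^2 - 7*h - 1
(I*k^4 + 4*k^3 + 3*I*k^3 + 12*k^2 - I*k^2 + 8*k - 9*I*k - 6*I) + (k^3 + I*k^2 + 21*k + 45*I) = I*k^4 + 5*k^3 + 3*I*k^3 + 12*k^2 + 29*k - 9*I*k + 39*I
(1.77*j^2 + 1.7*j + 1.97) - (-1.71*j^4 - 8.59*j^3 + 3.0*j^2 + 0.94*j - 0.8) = 1.71*j^4 + 8.59*j^3 - 1.23*j^2 + 0.76*j + 2.77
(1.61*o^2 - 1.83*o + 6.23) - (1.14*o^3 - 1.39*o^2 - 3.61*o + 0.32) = -1.14*o^3 + 3.0*o^2 + 1.78*o + 5.91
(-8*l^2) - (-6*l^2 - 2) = 2 - 2*l^2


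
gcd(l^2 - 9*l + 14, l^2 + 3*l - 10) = l - 2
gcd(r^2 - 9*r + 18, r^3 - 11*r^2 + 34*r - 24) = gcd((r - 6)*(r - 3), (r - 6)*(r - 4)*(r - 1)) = r - 6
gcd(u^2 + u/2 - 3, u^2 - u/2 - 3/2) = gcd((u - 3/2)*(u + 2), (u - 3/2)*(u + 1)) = u - 3/2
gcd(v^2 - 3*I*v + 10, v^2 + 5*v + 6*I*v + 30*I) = 1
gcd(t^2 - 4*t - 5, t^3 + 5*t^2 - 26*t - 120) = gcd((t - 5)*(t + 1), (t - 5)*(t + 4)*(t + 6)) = t - 5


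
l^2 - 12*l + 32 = (l - 8)*(l - 4)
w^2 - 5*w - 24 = (w - 8)*(w + 3)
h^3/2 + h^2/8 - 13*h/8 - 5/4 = (h/2 + 1/2)*(h - 2)*(h + 5/4)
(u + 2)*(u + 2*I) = u^2 + 2*u + 2*I*u + 4*I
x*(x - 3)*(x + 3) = x^3 - 9*x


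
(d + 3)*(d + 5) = d^2 + 8*d + 15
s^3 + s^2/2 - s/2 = s*(s - 1/2)*(s + 1)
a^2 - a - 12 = (a - 4)*(a + 3)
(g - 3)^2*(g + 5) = g^3 - g^2 - 21*g + 45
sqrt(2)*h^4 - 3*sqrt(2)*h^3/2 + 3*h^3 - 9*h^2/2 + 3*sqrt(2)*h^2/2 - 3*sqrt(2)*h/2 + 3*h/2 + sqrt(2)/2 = (h - 1)*(h - 1/2)*(h + sqrt(2))*(sqrt(2)*h + 1)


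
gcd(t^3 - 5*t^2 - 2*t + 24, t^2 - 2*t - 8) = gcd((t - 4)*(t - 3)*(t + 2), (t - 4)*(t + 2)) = t^2 - 2*t - 8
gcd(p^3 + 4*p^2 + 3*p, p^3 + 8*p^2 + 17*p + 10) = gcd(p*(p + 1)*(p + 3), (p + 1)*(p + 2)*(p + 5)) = p + 1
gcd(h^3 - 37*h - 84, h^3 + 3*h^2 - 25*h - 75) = h + 3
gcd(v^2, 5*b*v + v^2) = v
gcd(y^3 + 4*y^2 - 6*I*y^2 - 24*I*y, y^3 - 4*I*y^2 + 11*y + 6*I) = y - 6*I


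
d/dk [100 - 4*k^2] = -8*k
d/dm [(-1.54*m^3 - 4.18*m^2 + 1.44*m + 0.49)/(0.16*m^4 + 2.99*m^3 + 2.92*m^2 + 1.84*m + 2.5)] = (0.2464*m^6 + 1.3376*m^5 + 7.3102*m^4 - 14.592*m^3 - 27.8413*m^2 - 23.7616*m + 2.6984)/(0.0256*m^8 + 0.9568*m^7 + 9.8745*m^6 + 18.0504*m^5 + 20.3296*m^4 + 25.6956*m^3 + 17.9856*m^2 + 9.2*m + 6.25)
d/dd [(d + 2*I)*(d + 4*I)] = 2*d + 6*I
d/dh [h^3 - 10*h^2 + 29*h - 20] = 3*h^2 - 20*h + 29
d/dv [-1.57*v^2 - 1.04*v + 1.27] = -3.14*v - 1.04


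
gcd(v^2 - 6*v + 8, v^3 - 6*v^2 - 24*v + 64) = v - 2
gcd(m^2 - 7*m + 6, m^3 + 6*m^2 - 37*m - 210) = m - 6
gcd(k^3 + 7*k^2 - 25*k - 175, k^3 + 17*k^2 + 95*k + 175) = k^2 + 12*k + 35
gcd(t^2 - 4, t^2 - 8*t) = 1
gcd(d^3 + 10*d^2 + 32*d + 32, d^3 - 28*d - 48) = d^2 + 6*d + 8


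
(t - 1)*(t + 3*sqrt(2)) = t^2 - t + 3*sqrt(2)*t - 3*sqrt(2)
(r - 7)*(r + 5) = r^2 - 2*r - 35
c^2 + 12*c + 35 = (c + 5)*(c + 7)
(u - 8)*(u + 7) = u^2 - u - 56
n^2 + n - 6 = (n - 2)*(n + 3)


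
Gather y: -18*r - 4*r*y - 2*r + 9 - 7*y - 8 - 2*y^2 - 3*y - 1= -20*r - 2*y^2 + y*(-4*r - 10)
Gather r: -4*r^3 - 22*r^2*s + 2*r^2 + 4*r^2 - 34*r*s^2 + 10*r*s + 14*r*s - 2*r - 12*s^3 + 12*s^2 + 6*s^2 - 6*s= -4*r^3 + r^2*(6 - 22*s) + r*(-34*s^2 + 24*s - 2) - 12*s^3 + 18*s^2 - 6*s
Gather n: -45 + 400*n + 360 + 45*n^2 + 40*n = 45*n^2 + 440*n + 315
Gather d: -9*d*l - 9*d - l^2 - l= d*(-9*l - 9) - l^2 - l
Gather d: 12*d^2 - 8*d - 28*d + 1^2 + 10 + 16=12*d^2 - 36*d + 27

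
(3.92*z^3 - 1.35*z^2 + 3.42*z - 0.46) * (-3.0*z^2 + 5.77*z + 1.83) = -11.76*z^5 + 26.6684*z^4 - 10.8759*z^3 + 18.6429*z^2 + 3.6044*z - 0.8418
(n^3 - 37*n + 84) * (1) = n^3 - 37*n + 84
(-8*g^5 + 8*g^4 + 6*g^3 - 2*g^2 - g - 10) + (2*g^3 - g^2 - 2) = -8*g^5 + 8*g^4 + 8*g^3 - 3*g^2 - g - 12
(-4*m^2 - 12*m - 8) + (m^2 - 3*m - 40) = -3*m^2 - 15*m - 48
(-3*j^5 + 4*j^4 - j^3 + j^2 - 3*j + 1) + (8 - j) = -3*j^5 + 4*j^4 - j^3 + j^2 - 4*j + 9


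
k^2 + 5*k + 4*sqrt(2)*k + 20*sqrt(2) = (k + 5)*(k + 4*sqrt(2))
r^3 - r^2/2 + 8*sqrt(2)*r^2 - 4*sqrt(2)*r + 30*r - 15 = (r - 1/2)*(r + 3*sqrt(2))*(r + 5*sqrt(2))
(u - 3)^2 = u^2 - 6*u + 9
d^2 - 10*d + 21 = (d - 7)*(d - 3)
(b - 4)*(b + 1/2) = b^2 - 7*b/2 - 2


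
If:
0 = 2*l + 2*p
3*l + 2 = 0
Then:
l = -2/3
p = 2/3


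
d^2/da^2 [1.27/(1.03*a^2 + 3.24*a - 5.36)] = (-2.694686*a^2 - 8.476488*a + 1.27*(2.06*a + 3.24)*(4.12*a + 6.48) + 14.022832)/(1.03*a^2 + 3.24*a - 5.36)^3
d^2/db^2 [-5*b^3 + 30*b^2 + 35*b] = 60 - 30*b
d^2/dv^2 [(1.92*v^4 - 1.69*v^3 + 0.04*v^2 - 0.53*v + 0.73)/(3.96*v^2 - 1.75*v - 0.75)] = (60.217344*v^6 - 79.8336*v^5 + 1.0656*v^4 + 3.86205399999999*v^3 + 69.049458*v^2 - 45.50175*v + 10.2437)/(62.099136*v^6 - 82.3284*v^5 + 1.0989*v^4 + 25.825625*v^3 - 0.208125*v^2 - 2.953125*v - 0.421875)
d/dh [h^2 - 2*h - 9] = 2*h - 2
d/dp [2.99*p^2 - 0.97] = 5.98*p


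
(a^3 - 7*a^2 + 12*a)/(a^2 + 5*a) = (a^2 - 7*a + 12)/(a + 5)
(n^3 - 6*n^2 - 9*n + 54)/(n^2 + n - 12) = (n^2 - 3*n - 18)/(n + 4)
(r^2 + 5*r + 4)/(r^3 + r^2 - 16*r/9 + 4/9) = 9*(r^2 + 5*r + 4)/(9*r^3 + 9*r^2 - 16*r + 4)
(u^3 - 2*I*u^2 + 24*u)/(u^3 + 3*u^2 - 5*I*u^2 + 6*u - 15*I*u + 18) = u*(u + 4*I)/(u^2 + u*(3 + I) + 3*I)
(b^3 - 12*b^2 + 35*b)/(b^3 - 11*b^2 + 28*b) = (b - 5)/(b - 4)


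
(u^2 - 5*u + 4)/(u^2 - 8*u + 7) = (u - 4)/(u - 7)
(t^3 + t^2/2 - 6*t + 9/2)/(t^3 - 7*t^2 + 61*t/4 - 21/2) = 2*(t^2 + 2*t - 3)/(2*t^2 - 11*t + 14)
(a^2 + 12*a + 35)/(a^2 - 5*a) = (a^2 + 12*a + 35)/(a*(a - 5))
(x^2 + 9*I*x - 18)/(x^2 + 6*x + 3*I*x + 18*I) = (x + 6*I)/(x + 6)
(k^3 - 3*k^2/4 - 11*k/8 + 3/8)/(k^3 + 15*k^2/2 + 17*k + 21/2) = (8*k^2 - 14*k + 3)/(4*(2*k^2 + 13*k + 21))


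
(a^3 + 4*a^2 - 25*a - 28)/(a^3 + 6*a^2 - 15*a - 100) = (a^2 + 8*a + 7)/(a^2 + 10*a + 25)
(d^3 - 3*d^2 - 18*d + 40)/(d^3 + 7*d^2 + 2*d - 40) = (d - 5)/(d + 5)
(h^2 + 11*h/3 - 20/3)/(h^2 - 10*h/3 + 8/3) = (h + 5)/(h - 2)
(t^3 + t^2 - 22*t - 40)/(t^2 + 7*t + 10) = (t^2 - t - 20)/(t + 5)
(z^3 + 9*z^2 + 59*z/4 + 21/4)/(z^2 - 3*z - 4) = (4*z^3 + 36*z^2 + 59*z + 21)/(4*(z^2 - 3*z - 4))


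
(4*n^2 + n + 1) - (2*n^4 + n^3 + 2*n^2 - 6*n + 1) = -2*n^4 - n^3 + 2*n^2 + 7*n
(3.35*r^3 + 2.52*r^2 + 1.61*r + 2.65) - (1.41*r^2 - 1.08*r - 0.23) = 3.35*r^3 + 1.11*r^2 + 2.69*r + 2.88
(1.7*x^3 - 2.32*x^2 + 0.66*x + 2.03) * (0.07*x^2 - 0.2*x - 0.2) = 0.119*x^5 - 0.5024*x^4 + 0.1702*x^3 + 0.4741*x^2 - 0.538*x - 0.406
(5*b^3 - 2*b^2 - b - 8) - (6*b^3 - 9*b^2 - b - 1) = -b^3 + 7*b^2 - 7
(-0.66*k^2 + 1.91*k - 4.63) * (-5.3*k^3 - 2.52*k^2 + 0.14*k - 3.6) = 3.498*k^5 - 8.4598*k^4 + 19.6334*k^3 + 14.311*k^2 - 7.5242*k + 16.668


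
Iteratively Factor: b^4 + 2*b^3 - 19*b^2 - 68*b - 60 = (b + 2)*(b^3 - 19*b - 30) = (b + 2)*(b + 3)*(b^2 - 3*b - 10) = (b - 5)*(b + 2)*(b + 3)*(b + 2)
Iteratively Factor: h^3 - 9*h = (h + 3)*(h^2 - 3*h) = (h - 3)*(h + 3)*(h)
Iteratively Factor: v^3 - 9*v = (v)*(v^2 - 9) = v*(v + 3)*(v - 3)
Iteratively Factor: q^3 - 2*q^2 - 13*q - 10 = (q + 1)*(q^2 - 3*q - 10) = (q + 1)*(q + 2)*(q - 5)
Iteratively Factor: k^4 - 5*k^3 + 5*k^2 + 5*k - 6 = (k - 2)*(k^3 - 3*k^2 - k + 3) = (k - 2)*(k - 1)*(k^2 - 2*k - 3) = (k - 2)*(k - 1)*(k + 1)*(k - 3)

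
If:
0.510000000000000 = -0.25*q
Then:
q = -2.04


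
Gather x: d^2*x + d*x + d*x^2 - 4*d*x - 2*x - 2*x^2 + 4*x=x^2*(d - 2) + x*(d^2 - 3*d + 2)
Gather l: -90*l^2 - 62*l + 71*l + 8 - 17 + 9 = -90*l^2 + 9*l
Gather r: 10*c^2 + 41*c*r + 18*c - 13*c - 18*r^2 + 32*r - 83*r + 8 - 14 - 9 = 10*c^2 + 5*c - 18*r^2 + r*(41*c - 51) - 15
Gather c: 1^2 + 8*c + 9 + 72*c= 80*c + 10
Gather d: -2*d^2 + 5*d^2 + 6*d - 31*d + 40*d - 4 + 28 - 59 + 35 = 3*d^2 + 15*d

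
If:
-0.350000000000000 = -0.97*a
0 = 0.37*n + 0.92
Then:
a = 0.36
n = -2.49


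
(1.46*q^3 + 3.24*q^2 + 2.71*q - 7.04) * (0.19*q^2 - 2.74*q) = 0.2774*q^5 - 3.3848*q^4 - 8.3627*q^3 - 8.763*q^2 + 19.2896*q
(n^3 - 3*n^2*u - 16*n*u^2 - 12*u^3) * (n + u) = n^4 - 2*n^3*u - 19*n^2*u^2 - 28*n*u^3 - 12*u^4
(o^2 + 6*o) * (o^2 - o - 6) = o^4 + 5*o^3 - 12*o^2 - 36*o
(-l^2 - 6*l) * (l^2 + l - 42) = -l^4 - 7*l^3 + 36*l^2 + 252*l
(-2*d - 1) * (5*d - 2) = -10*d^2 - d + 2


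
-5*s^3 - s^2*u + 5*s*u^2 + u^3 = (-s + u)*(s + u)*(5*s + u)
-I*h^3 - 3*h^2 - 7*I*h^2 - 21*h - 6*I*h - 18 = (h + 6)*(h - 3*I)*(-I*h - I)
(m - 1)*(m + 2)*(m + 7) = m^3 + 8*m^2 + 5*m - 14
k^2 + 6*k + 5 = (k + 1)*(k + 5)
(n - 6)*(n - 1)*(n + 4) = n^3 - 3*n^2 - 22*n + 24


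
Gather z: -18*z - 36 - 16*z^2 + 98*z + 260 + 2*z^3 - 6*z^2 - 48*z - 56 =2*z^3 - 22*z^2 + 32*z + 168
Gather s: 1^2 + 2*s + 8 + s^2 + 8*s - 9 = s^2 + 10*s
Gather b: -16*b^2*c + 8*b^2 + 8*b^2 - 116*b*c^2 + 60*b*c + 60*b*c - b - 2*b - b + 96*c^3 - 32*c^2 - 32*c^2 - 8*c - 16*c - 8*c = b^2*(16 - 16*c) + b*(-116*c^2 + 120*c - 4) + 96*c^3 - 64*c^2 - 32*c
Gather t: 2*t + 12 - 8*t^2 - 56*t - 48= -8*t^2 - 54*t - 36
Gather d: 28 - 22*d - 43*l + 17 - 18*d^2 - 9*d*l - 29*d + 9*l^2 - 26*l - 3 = -18*d^2 + d*(-9*l - 51) + 9*l^2 - 69*l + 42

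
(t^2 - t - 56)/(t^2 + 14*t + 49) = (t - 8)/(t + 7)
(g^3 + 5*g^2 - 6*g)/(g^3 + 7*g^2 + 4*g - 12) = g/(g + 2)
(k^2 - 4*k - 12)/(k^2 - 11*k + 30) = (k + 2)/(k - 5)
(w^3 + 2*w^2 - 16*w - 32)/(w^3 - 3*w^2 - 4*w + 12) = (w^2 - 16)/(w^2 - 5*w + 6)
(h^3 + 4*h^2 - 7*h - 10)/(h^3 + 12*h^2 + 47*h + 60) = (h^2 - h - 2)/(h^2 + 7*h + 12)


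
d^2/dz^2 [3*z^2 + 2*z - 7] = 6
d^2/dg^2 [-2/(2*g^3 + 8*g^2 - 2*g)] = 2*(g*(3*g + 4)*(g^2 + 4*g - 1) - (3*g^2 + 8*g - 1)^2)/(g^3*(g^2 + 4*g - 1)^3)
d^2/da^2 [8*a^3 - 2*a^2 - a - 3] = 48*a - 4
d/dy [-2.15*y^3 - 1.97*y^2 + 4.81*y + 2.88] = -6.45*y^2 - 3.94*y + 4.81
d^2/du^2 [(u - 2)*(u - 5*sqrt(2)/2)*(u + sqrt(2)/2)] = 6*u - 4*sqrt(2) - 4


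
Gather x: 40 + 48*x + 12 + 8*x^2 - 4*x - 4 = 8*x^2 + 44*x + 48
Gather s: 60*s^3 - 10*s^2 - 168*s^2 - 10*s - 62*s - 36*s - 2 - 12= 60*s^3 - 178*s^2 - 108*s - 14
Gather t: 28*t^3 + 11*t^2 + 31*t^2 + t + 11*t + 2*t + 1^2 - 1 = 28*t^3 + 42*t^2 + 14*t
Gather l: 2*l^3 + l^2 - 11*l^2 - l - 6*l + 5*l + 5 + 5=2*l^3 - 10*l^2 - 2*l + 10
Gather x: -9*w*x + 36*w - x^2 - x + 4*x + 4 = 36*w - x^2 + x*(3 - 9*w) + 4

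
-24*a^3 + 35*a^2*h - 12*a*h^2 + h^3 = (-8*a + h)*(-3*a + h)*(-a + h)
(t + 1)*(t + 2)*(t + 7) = t^3 + 10*t^2 + 23*t + 14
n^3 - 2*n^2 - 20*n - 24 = (n - 6)*(n + 2)^2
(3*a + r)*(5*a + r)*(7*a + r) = 105*a^3 + 71*a^2*r + 15*a*r^2 + r^3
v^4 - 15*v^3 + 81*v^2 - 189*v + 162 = (v - 6)*(v - 3)^3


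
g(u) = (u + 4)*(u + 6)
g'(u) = 2*u + 10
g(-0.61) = 18.27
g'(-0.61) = 8.78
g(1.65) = 43.22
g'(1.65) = 13.30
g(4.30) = 85.49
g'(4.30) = 18.60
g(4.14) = 82.54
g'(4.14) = 18.28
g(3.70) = 74.69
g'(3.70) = 17.40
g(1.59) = 42.43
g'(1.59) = 13.18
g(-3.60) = 0.96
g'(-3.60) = 2.80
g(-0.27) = 21.37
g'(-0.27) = 9.46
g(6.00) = 120.00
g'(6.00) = 22.00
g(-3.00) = 3.00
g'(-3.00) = 4.00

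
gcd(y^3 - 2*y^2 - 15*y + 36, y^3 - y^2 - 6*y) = y - 3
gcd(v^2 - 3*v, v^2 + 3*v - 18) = v - 3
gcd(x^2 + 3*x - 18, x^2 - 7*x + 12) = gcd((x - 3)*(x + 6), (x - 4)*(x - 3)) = x - 3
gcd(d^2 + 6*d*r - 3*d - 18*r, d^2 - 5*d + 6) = d - 3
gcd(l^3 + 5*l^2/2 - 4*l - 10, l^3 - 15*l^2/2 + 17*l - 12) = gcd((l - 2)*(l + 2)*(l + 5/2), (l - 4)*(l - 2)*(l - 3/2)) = l - 2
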